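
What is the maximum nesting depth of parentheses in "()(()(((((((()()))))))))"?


Input: "()(()(((((((()()))))))))"
Tracking depth:
  Position 0 '(': depth becomes 1
  Position 1 ')': depth becomes 0
  Position 2 '(': depth becomes 1
  Position 3 '(': depth becomes 2
  Position 4 ')': depth becomes 1
  Position 5 '(': depth becomes 2
  Position 6 '(': depth becomes 3
  Position 7 '(': depth becomes 4
  Position 8 '(': depth becomes 5
  Position 9 '(': depth becomes 6
  Position 10 '(': depth becomes 7
  Position 11 '(': depth becomes 8
  Position 12 '(': depth becomes 9
  Position 13 ')': depth becomes 8
  Position 14 '(': depth becomes 9
  Position 15 ')': depth becomes 8
  Position 16 ')': depth becomes 7
  Position 17 ')': depth becomes 6
  Position 18 ')': depth becomes 5
  Position 19 ')': depth becomes 4
  Position 20 ')': depth becomes 3
  Position 21 ')': depth becomes 2
  Position 22 ')': depth becomes 1
  Position 23 ')': depth becomes 0
Maximum depth reached: 9

9


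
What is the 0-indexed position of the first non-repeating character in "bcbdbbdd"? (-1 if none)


Input: bcbdbbdd
Character frequencies:
  'b': 4
  'c': 1
  'd': 3
Scanning left to right for freq == 1:
  Position 0 ('b'): freq=4, skip
  Position 1 ('c'): unique! => answer = 1

1


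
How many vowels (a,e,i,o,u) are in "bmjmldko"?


Input: bmjmldko
Checking each character:
  'b' at position 0: consonant
  'm' at position 1: consonant
  'j' at position 2: consonant
  'm' at position 3: consonant
  'l' at position 4: consonant
  'd' at position 5: consonant
  'k' at position 6: consonant
  'o' at position 7: vowel (running total: 1)
Total vowels: 1

1


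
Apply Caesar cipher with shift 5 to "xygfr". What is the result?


Caesar cipher: shift "xygfr" by 5
  'x' (pos 23) + 5 = pos 2 = 'c'
  'y' (pos 24) + 5 = pos 3 = 'd'
  'g' (pos 6) + 5 = pos 11 = 'l'
  'f' (pos 5) + 5 = pos 10 = 'k'
  'r' (pos 17) + 5 = pos 22 = 'w'
Result: cdlkw

cdlkw


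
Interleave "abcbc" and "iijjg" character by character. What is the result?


Interleaving "abcbc" and "iijjg":
  Position 0: 'a' from first, 'i' from second => "ai"
  Position 1: 'b' from first, 'i' from second => "bi"
  Position 2: 'c' from first, 'j' from second => "cj"
  Position 3: 'b' from first, 'j' from second => "bj"
  Position 4: 'c' from first, 'g' from second => "cg"
Result: aibicjbjcg

aibicjbjcg


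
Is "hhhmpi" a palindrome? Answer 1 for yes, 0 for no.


Input: hhhmpi
Reversed: ipmhhh
  Compare pos 0 ('h') with pos 5 ('i'): MISMATCH
  Compare pos 1 ('h') with pos 4 ('p'): MISMATCH
  Compare pos 2 ('h') with pos 3 ('m'): MISMATCH
Result: not a palindrome

0


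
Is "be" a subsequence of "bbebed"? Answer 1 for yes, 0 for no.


Check if "be" is a subsequence of "bbebed"
Greedy scan:
  Position 0 ('b'): matches sub[0] = 'b'
  Position 1 ('b'): no match needed
  Position 2 ('e'): matches sub[1] = 'e'
  Position 3 ('b'): no match needed
  Position 4 ('e'): no match needed
  Position 5 ('d'): no match needed
All 2 characters matched => is a subsequence

1


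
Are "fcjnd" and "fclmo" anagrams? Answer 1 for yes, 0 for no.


Strings: "fcjnd", "fclmo"
Sorted first:  cdfjn
Sorted second: cflmo
Differ at position 1: 'd' vs 'f' => not anagrams

0


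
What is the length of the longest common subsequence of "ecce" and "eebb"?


LCS of "ecce" and "eebb"
DP table:
           e    e    b    b
      0    0    0    0    0
  e   0    1    1    1    1
  c   0    1    1    1    1
  c   0    1    1    1    1
  e   0    1    2    2    2
LCS length = dp[4][4] = 2

2


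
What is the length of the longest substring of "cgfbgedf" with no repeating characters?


Input: "cgfbgedf"
Sliding window (track last position of each char):
  Position 0 ('c'): window [0,0] length 1 -- new best
  Position 1 ('g'): window [0,1] length 2 -- new best
  Position 2 ('f'): window [0,2] length 3 -- new best
  Position 3 ('b'): window [0,3] length 4 -- new best
  Position 4 ('g'): repeat (last at 1), move window start to 2
  Position 4 ('g'): window [2,4] length 3
  Position 5 ('e'): window [2,5] length 4
  Position 6 ('d'): window [2,6] length 5 -- new best
  Position 7 ('f'): repeat (last at 2), move window start to 3
  Position 7 ('f'): window [3,7] length 5
Longest substring with no repeats: "fbged" with length 5

5


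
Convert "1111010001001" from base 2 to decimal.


Input: "1111010001001" in base 2
Positional expansion:
  Digit '1' (value 1) x 2^12 = 4096
  Digit '1' (value 1) x 2^11 = 2048
  Digit '1' (value 1) x 2^10 = 1024
  Digit '1' (value 1) x 2^9 = 512
  Digit '0' (value 0) x 2^8 = 0
  Digit '1' (value 1) x 2^7 = 128
  Digit '0' (value 0) x 2^6 = 0
  Digit '0' (value 0) x 2^5 = 0
  Digit '0' (value 0) x 2^4 = 0
  Digit '1' (value 1) x 2^3 = 8
  Digit '0' (value 0) x 2^2 = 0
  Digit '0' (value 0) x 2^1 = 0
  Digit '1' (value 1) x 2^0 = 1
Sum = 7817

7817


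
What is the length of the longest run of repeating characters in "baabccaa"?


Input: "baabccaa"
Scanning for longest run:
  Position 1 ('a'): new char, reset run to 1
  Position 2 ('a'): continues run of 'a', length=2
  Position 3 ('b'): new char, reset run to 1
  Position 4 ('c'): new char, reset run to 1
  Position 5 ('c'): continues run of 'c', length=2
  Position 6 ('a'): new char, reset run to 1
  Position 7 ('a'): continues run of 'a', length=2
Longest run: 'a' with length 2

2


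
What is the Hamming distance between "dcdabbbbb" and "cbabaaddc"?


Comparing "dcdabbbbb" and "cbabaaddc" position by position:
  Position 0: 'd' vs 'c' => differ
  Position 1: 'c' vs 'b' => differ
  Position 2: 'd' vs 'a' => differ
  Position 3: 'a' vs 'b' => differ
  Position 4: 'b' vs 'a' => differ
  Position 5: 'b' vs 'a' => differ
  Position 6: 'b' vs 'd' => differ
  Position 7: 'b' vs 'd' => differ
  Position 8: 'b' vs 'c' => differ
Total differences (Hamming distance): 9

9


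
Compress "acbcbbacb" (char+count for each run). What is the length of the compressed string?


Input: acbcbbacb
Runs:
  'a' x 1 => "a1"
  'c' x 1 => "c1"
  'b' x 1 => "b1"
  'c' x 1 => "c1"
  'b' x 2 => "b2"
  'a' x 1 => "a1"
  'c' x 1 => "c1"
  'b' x 1 => "b1"
Compressed: "a1c1b1c1b2a1c1b1"
Compressed length: 16

16


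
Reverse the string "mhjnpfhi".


Input: mhjnpfhi
Reading characters right to left:
  Position 7: 'i'
  Position 6: 'h'
  Position 5: 'f'
  Position 4: 'p'
  Position 3: 'n'
  Position 2: 'j'
  Position 1: 'h'
  Position 0: 'm'
Reversed: ihfpnjhm

ihfpnjhm


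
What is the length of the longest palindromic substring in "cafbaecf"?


Input: "cafbaecf"
Checking substrings for palindromes:
  No multi-char palindromic substrings found
Longest palindromic substring: "c" with length 1

1


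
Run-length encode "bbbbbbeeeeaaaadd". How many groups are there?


Input: bbbbbbeeeeaaaadd
Scanning for consecutive runs:
  Group 1: 'b' x 6 (positions 0-5)
  Group 2: 'e' x 4 (positions 6-9)
  Group 3: 'a' x 4 (positions 10-13)
  Group 4: 'd' x 2 (positions 14-15)
Total groups: 4

4


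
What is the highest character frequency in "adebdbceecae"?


Input: adebdbceecae
Character counts:
  'a': 2
  'b': 2
  'c': 2
  'd': 2
  'e': 4
Maximum frequency: 4

4


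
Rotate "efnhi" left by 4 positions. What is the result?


Input: "efnhi", rotate left by 4
First 4 characters: "efnh"
Remaining characters: "i"
Concatenate remaining + first: "i" + "efnh" = "iefnh"

iefnh


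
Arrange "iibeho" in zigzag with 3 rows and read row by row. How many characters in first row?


Zigzag "iibeho" into 3 rows:
Placing characters:
  'i' => row 0
  'i' => row 1
  'b' => row 2
  'e' => row 1
  'h' => row 0
  'o' => row 1
Rows:
  Row 0: "ih"
  Row 1: "ieo"
  Row 2: "b"
First row length: 2

2


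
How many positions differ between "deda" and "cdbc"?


Comparing "deda" and "cdbc" position by position:
  Position 0: 'd' vs 'c' => DIFFER
  Position 1: 'e' vs 'd' => DIFFER
  Position 2: 'd' vs 'b' => DIFFER
  Position 3: 'a' vs 'c' => DIFFER
Positions that differ: 4

4


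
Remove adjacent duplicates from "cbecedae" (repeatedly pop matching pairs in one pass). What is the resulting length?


Input: cbecedae
Stack-based adjacent duplicate removal:
  Read 'c': push. Stack: c
  Read 'b': push. Stack: cb
  Read 'e': push. Stack: cbe
  Read 'c': push. Stack: cbec
  Read 'e': push. Stack: cbece
  Read 'd': push. Stack: cbeced
  Read 'a': push. Stack: cbeceda
  Read 'e': push. Stack: cbecedae
Final stack: "cbecedae" (length 8)

8


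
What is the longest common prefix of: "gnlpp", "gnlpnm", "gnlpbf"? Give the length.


Words: gnlpp, gnlpnm, gnlpbf
  Position 0: all 'g' => match
  Position 1: all 'n' => match
  Position 2: all 'l' => match
  Position 3: all 'p' => match
  Position 4: ('p', 'n', 'b') => mismatch, stop
LCP = "gnlp" (length 4)

4


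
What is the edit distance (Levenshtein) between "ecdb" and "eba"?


Computing edit distance: "ecdb" -> "eba"
DP table:
           e    b    a
      0    1    2    3
  e   1    0    1    2
  c   2    1    1    2
  d   3    2    2    2
  b   4    3    2    3
Edit distance = dp[4][3] = 3

3


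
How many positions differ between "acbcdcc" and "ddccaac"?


Comparing "acbcdcc" and "ddccaac" position by position:
  Position 0: 'a' vs 'd' => DIFFER
  Position 1: 'c' vs 'd' => DIFFER
  Position 2: 'b' vs 'c' => DIFFER
  Position 3: 'c' vs 'c' => same
  Position 4: 'd' vs 'a' => DIFFER
  Position 5: 'c' vs 'a' => DIFFER
  Position 6: 'c' vs 'c' => same
Positions that differ: 5

5


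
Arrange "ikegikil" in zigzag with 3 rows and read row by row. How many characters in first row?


Zigzag "ikegikil" into 3 rows:
Placing characters:
  'i' => row 0
  'k' => row 1
  'e' => row 2
  'g' => row 1
  'i' => row 0
  'k' => row 1
  'i' => row 2
  'l' => row 1
Rows:
  Row 0: "ii"
  Row 1: "kgkl"
  Row 2: "ei"
First row length: 2

2


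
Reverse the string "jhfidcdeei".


Input: jhfidcdeei
Reading characters right to left:
  Position 9: 'i'
  Position 8: 'e'
  Position 7: 'e'
  Position 6: 'd'
  Position 5: 'c'
  Position 4: 'd'
  Position 3: 'i'
  Position 2: 'f'
  Position 1: 'h'
  Position 0: 'j'
Reversed: ieedcdifhj

ieedcdifhj


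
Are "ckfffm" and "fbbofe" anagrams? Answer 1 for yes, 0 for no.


Strings: "ckfffm", "fbbofe"
Sorted first:  cfffkm
Sorted second: bbeffo
Differ at position 0: 'c' vs 'b' => not anagrams

0


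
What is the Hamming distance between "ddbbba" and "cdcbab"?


Comparing "ddbbba" and "cdcbab" position by position:
  Position 0: 'd' vs 'c' => differ
  Position 1: 'd' vs 'd' => same
  Position 2: 'b' vs 'c' => differ
  Position 3: 'b' vs 'b' => same
  Position 4: 'b' vs 'a' => differ
  Position 5: 'a' vs 'b' => differ
Total differences (Hamming distance): 4

4


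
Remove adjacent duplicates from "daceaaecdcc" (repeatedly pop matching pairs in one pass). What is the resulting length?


Input: daceaaecdcc
Stack-based adjacent duplicate removal:
  Read 'd': push. Stack: d
  Read 'a': push. Stack: da
  Read 'c': push. Stack: dac
  Read 'e': push. Stack: dace
  Read 'a': push. Stack: dacea
  Read 'a': matches stack top 'a' => pop. Stack: dace
  Read 'e': matches stack top 'e' => pop. Stack: dac
  Read 'c': matches stack top 'c' => pop. Stack: da
  Read 'd': push. Stack: dad
  Read 'c': push. Stack: dadc
  Read 'c': matches stack top 'c' => pop. Stack: dad
Final stack: "dad" (length 3)

3


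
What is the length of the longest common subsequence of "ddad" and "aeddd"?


LCS of "ddad" and "aeddd"
DP table:
           a    e    d    d    d
      0    0    0    0    0    0
  d   0    0    0    1    1    1
  d   0    0    0    1    2    2
  a   0    1    1    1    2    2
  d   0    1    1    2    2    3
LCS length = dp[4][5] = 3

3


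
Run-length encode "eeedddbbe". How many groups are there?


Input: eeedddbbe
Scanning for consecutive runs:
  Group 1: 'e' x 3 (positions 0-2)
  Group 2: 'd' x 3 (positions 3-5)
  Group 3: 'b' x 2 (positions 6-7)
  Group 4: 'e' x 1 (positions 8-8)
Total groups: 4

4


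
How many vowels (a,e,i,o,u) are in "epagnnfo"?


Input: epagnnfo
Checking each character:
  'e' at position 0: vowel (running total: 1)
  'p' at position 1: consonant
  'a' at position 2: vowel (running total: 2)
  'g' at position 3: consonant
  'n' at position 4: consonant
  'n' at position 5: consonant
  'f' at position 6: consonant
  'o' at position 7: vowel (running total: 3)
Total vowels: 3

3


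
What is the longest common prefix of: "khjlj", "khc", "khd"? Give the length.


Words: khjlj, khc, khd
  Position 0: all 'k' => match
  Position 1: all 'h' => match
  Position 2: ('j', 'c', 'd') => mismatch, stop
LCP = "kh" (length 2)

2


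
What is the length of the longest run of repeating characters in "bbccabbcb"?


Input: "bbccabbcb"
Scanning for longest run:
  Position 1 ('b'): continues run of 'b', length=2
  Position 2 ('c'): new char, reset run to 1
  Position 3 ('c'): continues run of 'c', length=2
  Position 4 ('a'): new char, reset run to 1
  Position 5 ('b'): new char, reset run to 1
  Position 6 ('b'): continues run of 'b', length=2
  Position 7 ('c'): new char, reset run to 1
  Position 8 ('b'): new char, reset run to 1
Longest run: 'b' with length 2

2


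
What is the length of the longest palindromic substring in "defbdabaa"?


Input: "defbdabaa"
Checking substrings for palindromes:
  [5:8] "aba" (len 3) => palindrome
  [7:9] "aa" (len 2) => palindrome
Longest palindromic substring: "aba" with length 3

3


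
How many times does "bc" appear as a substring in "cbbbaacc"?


Searching for "bc" in "cbbbaacc"
Scanning each position:
  Position 0: "cb" => no
  Position 1: "bb" => no
  Position 2: "bb" => no
  Position 3: "ba" => no
  Position 4: "aa" => no
  Position 5: "ac" => no
  Position 6: "cc" => no
Total occurrences: 0

0


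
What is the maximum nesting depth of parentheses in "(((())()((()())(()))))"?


Input: "(((())()((()())(()))))"
Tracking depth:
  Position 0 '(': depth becomes 1
  Position 1 '(': depth becomes 2
  Position 2 '(': depth becomes 3
  Position 3 '(': depth becomes 4
  Position 4 ')': depth becomes 3
  Position 5 ')': depth becomes 2
  Position 6 '(': depth becomes 3
  Position 7 ')': depth becomes 2
  Position 8 '(': depth becomes 3
  Position 9 '(': depth becomes 4
  Position 10 '(': depth becomes 5
  Position 11 ')': depth becomes 4
  Position 12 '(': depth becomes 5
  Position 13 ')': depth becomes 4
  Position 14 ')': depth becomes 3
  Position 15 '(': depth becomes 4
  Position 16 '(': depth becomes 5
  Position 17 ')': depth becomes 4
  Position 18 ')': depth becomes 3
  Position 19 ')': depth becomes 2
  Position 20 ')': depth becomes 1
  Position 21 ')': depth becomes 0
Maximum depth reached: 5

5


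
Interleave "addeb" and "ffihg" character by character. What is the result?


Interleaving "addeb" and "ffihg":
  Position 0: 'a' from first, 'f' from second => "af"
  Position 1: 'd' from first, 'f' from second => "df"
  Position 2: 'd' from first, 'i' from second => "di"
  Position 3: 'e' from first, 'h' from second => "eh"
  Position 4: 'b' from first, 'g' from second => "bg"
Result: afdfdiehbg

afdfdiehbg


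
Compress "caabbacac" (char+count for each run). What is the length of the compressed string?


Input: caabbacac
Runs:
  'c' x 1 => "c1"
  'a' x 2 => "a2"
  'b' x 2 => "b2"
  'a' x 1 => "a1"
  'c' x 1 => "c1"
  'a' x 1 => "a1"
  'c' x 1 => "c1"
Compressed: "c1a2b2a1c1a1c1"
Compressed length: 14

14


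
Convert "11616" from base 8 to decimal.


Input: "11616" in base 8
Positional expansion:
  Digit '1' (value 1) x 8^4 = 4096
  Digit '1' (value 1) x 8^3 = 512
  Digit '6' (value 6) x 8^2 = 384
  Digit '1' (value 1) x 8^1 = 8
  Digit '6' (value 6) x 8^0 = 6
Sum = 5006

5006


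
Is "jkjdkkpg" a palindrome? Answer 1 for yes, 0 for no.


Input: jkjdkkpg
Reversed: gpkkdjkj
  Compare pos 0 ('j') with pos 7 ('g'): MISMATCH
  Compare pos 1 ('k') with pos 6 ('p'): MISMATCH
  Compare pos 2 ('j') with pos 5 ('k'): MISMATCH
  Compare pos 3 ('d') with pos 4 ('k'): MISMATCH
Result: not a palindrome

0


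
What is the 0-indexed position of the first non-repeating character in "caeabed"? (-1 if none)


Input: caeabed
Character frequencies:
  'a': 2
  'b': 1
  'c': 1
  'd': 1
  'e': 2
Scanning left to right for freq == 1:
  Position 0 ('c'): unique! => answer = 0

0


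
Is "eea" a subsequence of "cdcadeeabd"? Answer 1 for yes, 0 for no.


Check if "eea" is a subsequence of "cdcadeeabd"
Greedy scan:
  Position 0 ('c'): no match needed
  Position 1 ('d'): no match needed
  Position 2 ('c'): no match needed
  Position 3 ('a'): no match needed
  Position 4 ('d'): no match needed
  Position 5 ('e'): matches sub[0] = 'e'
  Position 6 ('e'): matches sub[1] = 'e'
  Position 7 ('a'): matches sub[2] = 'a'
  Position 8 ('b'): no match needed
  Position 9 ('d'): no match needed
All 3 characters matched => is a subsequence

1


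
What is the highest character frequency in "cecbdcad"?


Input: cecbdcad
Character counts:
  'a': 1
  'b': 1
  'c': 3
  'd': 2
  'e': 1
Maximum frequency: 3

3


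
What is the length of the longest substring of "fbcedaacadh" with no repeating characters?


Input: "fbcedaacadh"
Sliding window (track last position of each char):
  Position 0 ('f'): window [0,0] length 1 -- new best
  Position 1 ('b'): window [0,1] length 2 -- new best
  Position 2 ('c'): window [0,2] length 3 -- new best
  Position 3 ('e'): window [0,3] length 4 -- new best
  Position 4 ('d'): window [0,4] length 5 -- new best
  Position 5 ('a'): window [0,5] length 6 -- new best
  Position 6 ('a'): repeat (last at 5), move window start to 6
  Position 6 ('a'): window [6,6] length 1
  Position 7 ('c'): window [6,7] length 2
  Position 8 ('a'): repeat (last at 6), move window start to 7
  Position 8 ('a'): window [7,8] length 2
  Position 9 ('d'): window [7,9] length 3
  Position 10 ('h'): window [7,10] length 4
Longest substring with no repeats: "fbceda" with length 6

6


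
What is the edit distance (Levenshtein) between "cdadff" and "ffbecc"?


Computing edit distance: "cdadff" -> "ffbecc"
DP table:
           f    f    b    e    c    c
      0    1    2    3    4    5    6
  c   1    1    2    3    4    4    5
  d   2    2    2    3    4    5    5
  a   3    3    3    3    4    5    6
  d   4    4    4    4    4    5    6
  f   5    4    4    5    5    5    6
  f   6    5    4    5    6    6    6
Edit distance = dp[6][6] = 6

6


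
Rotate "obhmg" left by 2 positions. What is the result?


Input: "obhmg", rotate left by 2
First 2 characters: "ob"
Remaining characters: "hmg"
Concatenate remaining + first: "hmg" + "ob" = "hmgob"

hmgob


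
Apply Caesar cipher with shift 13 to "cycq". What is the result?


Caesar cipher: shift "cycq" by 13
  'c' (pos 2) + 13 = pos 15 = 'p'
  'y' (pos 24) + 13 = pos 11 = 'l'
  'c' (pos 2) + 13 = pos 15 = 'p'
  'q' (pos 16) + 13 = pos 3 = 'd'
Result: plpd

plpd


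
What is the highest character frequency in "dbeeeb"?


Input: dbeeeb
Character counts:
  'b': 2
  'd': 1
  'e': 3
Maximum frequency: 3

3


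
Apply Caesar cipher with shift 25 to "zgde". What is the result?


Caesar cipher: shift "zgde" by 25
  'z' (pos 25) + 25 = pos 24 = 'y'
  'g' (pos 6) + 25 = pos 5 = 'f'
  'd' (pos 3) + 25 = pos 2 = 'c'
  'e' (pos 4) + 25 = pos 3 = 'd'
Result: yfcd

yfcd


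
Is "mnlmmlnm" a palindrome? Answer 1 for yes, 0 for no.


Input: mnlmmlnm
Reversed: mnlmmlnm
  Compare pos 0 ('m') with pos 7 ('m'): match
  Compare pos 1 ('n') with pos 6 ('n'): match
  Compare pos 2 ('l') with pos 5 ('l'): match
  Compare pos 3 ('m') with pos 4 ('m'): match
Result: palindrome

1


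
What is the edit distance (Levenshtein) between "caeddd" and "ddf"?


Computing edit distance: "caeddd" -> "ddf"
DP table:
           d    d    f
      0    1    2    3
  c   1    1    2    3
  a   2    2    2    3
  e   3    3    3    3
  d   4    3    3    4
  d   5    4    3    4
  d   6    5    4    4
Edit distance = dp[6][3] = 4

4


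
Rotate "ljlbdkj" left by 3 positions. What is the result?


Input: "ljlbdkj", rotate left by 3
First 3 characters: "ljl"
Remaining characters: "bdkj"
Concatenate remaining + first: "bdkj" + "ljl" = "bdkjljl"

bdkjljl


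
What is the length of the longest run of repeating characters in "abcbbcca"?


Input: "abcbbcca"
Scanning for longest run:
  Position 1 ('b'): new char, reset run to 1
  Position 2 ('c'): new char, reset run to 1
  Position 3 ('b'): new char, reset run to 1
  Position 4 ('b'): continues run of 'b', length=2
  Position 5 ('c'): new char, reset run to 1
  Position 6 ('c'): continues run of 'c', length=2
  Position 7 ('a'): new char, reset run to 1
Longest run: 'b' with length 2

2


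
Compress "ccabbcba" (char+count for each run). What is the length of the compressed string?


Input: ccabbcba
Runs:
  'c' x 2 => "c2"
  'a' x 1 => "a1"
  'b' x 2 => "b2"
  'c' x 1 => "c1"
  'b' x 1 => "b1"
  'a' x 1 => "a1"
Compressed: "c2a1b2c1b1a1"
Compressed length: 12

12


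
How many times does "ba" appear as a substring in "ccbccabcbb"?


Searching for "ba" in "ccbccabcbb"
Scanning each position:
  Position 0: "cc" => no
  Position 1: "cb" => no
  Position 2: "bc" => no
  Position 3: "cc" => no
  Position 4: "ca" => no
  Position 5: "ab" => no
  Position 6: "bc" => no
  Position 7: "cb" => no
  Position 8: "bb" => no
Total occurrences: 0

0


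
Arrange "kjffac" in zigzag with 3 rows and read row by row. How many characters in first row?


Zigzag "kjffac" into 3 rows:
Placing characters:
  'k' => row 0
  'j' => row 1
  'f' => row 2
  'f' => row 1
  'a' => row 0
  'c' => row 1
Rows:
  Row 0: "ka"
  Row 1: "jfc"
  Row 2: "f"
First row length: 2

2


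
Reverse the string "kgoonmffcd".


Input: kgoonmffcd
Reading characters right to left:
  Position 9: 'd'
  Position 8: 'c'
  Position 7: 'f'
  Position 6: 'f'
  Position 5: 'm'
  Position 4: 'n'
  Position 3: 'o'
  Position 2: 'o'
  Position 1: 'g'
  Position 0: 'k'
Reversed: dcffmnoogk

dcffmnoogk


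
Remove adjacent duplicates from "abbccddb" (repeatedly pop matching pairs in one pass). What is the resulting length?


Input: abbccddb
Stack-based adjacent duplicate removal:
  Read 'a': push. Stack: a
  Read 'b': push. Stack: ab
  Read 'b': matches stack top 'b' => pop. Stack: a
  Read 'c': push. Stack: ac
  Read 'c': matches stack top 'c' => pop. Stack: a
  Read 'd': push. Stack: ad
  Read 'd': matches stack top 'd' => pop. Stack: a
  Read 'b': push. Stack: ab
Final stack: "ab" (length 2)

2


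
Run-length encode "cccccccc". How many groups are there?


Input: cccccccc
Scanning for consecutive runs:
  Group 1: 'c' x 8 (positions 0-7)
Total groups: 1

1


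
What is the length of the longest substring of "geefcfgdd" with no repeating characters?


Input: "geefcfgdd"
Sliding window (track last position of each char):
  Position 0 ('g'): window [0,0] length 1 -- new best
  Position 1 ('e'): window [0,1] length 2 -- new best
  Position 2 ('e'): repeat (last at 1), move window start to 2
  Position 2 ('e'): window [2,2] length 1
  Position 3 ('f'): window [2,3] length 2
  Position 4 ('c'): window [2,4] length 3 -- new best
  Position 5 ('f'): repeat (last at 3), move window start to 4
  Position 5 ('f'): window [4,5] length 2
  Position 6 ('g'): window [4,6] length 3
  Position 7 ('d'): window [4,7] length 4 -- new best
  Position 8 ('d'): repeat (last at 7), move window start to 8
  Position 8 ('d'): window [8,8] length 1
Longest substring with no repeats: "cfgd" with length 4

4


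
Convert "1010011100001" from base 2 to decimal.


Input: "1010011100001" in base 2
Positional expansion:
  Digit '1' (value 1) x 2^12 = 4096
  Digit '0' (value 0) x 2^11 = 0
  Digit '1' (value 1) x 2^10 = 1024
  Digit '0' (value 0) x 2^9 = 0
  Digit '0' (value 0) x 2^8 = 0
  Digit '1' (value 1) x 2^7 = 128
  Digit '1' (value 1) x 2^6 = 64
  Digit '1' (value 1) x 2^5 = 32
  Digit '0' (value 0) x 2^4 = 0
  Digit '0' (value 0) x 2^3 = 0
  Digit '0' (value 0) x 2^2 = 0
  Digit '0' (value 0) x 2^1 = 0
  Digit '1' (value 1) x 2^0 = 1
Sum = 5345

5345


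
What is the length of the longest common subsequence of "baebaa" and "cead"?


LCS of "baebaa" and "cead"
DP table:
           c    e    a    d
      0    0    0    0    0
  b   0    0    0    0    0
  a   0    0    0    1    1
  e   0    0    1    1    1
  b   0    0    1    1    1
  a   0    0    1    2    2
  a   0    0    1    2    2
LCS length = dp[6][4] = 2

2


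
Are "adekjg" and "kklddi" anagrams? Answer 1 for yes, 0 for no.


Strings: "adekjg", "kklddi"
Sorted first:  adegjk
Sorted second: ddikkl
Differ at position 0: 'a' vs 'd' => not anagrams

0


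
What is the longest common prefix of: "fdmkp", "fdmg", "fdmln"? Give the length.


Words: fdmkp, fdmg, fdmln
  Position 0: all 'f' => match
  Position 1: all 'd' => match
  Position 2: all 'm' => match
  Position 3: ('k', 'g', 'l') => mismatch, stop
LCP = "fdm" (length 3)

3


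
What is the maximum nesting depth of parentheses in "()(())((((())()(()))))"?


Input: "()(())((((())()(()))))"
Tracking depth:
  Position 0 '(': depth becomes 1
  Position 1 ')': depth becomes 0
  Position 2 '(': depth becomes 1
  Position 3 '(': depth becomes 2
  Position 4 ')': depth becomes 1
  Position 5 ')': depth becomes 0
  Position 6 '(': depth becomes 1
  Position 7 '(': depth becomes 2
  Position 8 '(': depth becomes 3
  Position 9 '(': depth becomes 4
  Position 10 '(': depth becomes 5
  Position 11 ')': depth becomes 4
  Position 12 ')': depth becomes 3
  Position 13 '(': depth becomes 4
  Position 14 ')': depth becomes 3
  Position 15 '(': depth becomes 4
  Position 16 '(': depth becomes 5
  Position 17 ')': depth becomes 4
  Position 18 ')': depth becomes 3
  Position 19 ')': depth becomes 2
  Position 20 ')': depth becomes 1
  Position 21 ')': depth becomes 0
Maximum depth reached: 5

5


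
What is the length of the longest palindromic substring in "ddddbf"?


Input: "ddddbf"
Checking substrings for palindromes:
  [0:4] "dddd" (len 4) => palindrome
  [0:3] "ddd" (len 3) => palindrome
  [1:4] "ddd" (len 3) => palindrome
  [0:2] "dd" (len 2) => palindrome
  [1:3] "dd" (len 2) => palindrome
  [2:4] "dd" (len 2) => palindrome
Longest palindromic substring: "dddd" with length 4

4


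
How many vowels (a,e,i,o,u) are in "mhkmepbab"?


Input: mhkmepbab
Checking each character:
  'm' at position 0: consonant
  'h' at position 1: consonant
  'k' at position 2: consonant
  'm' at position 3: consonant
  'e' at position 4: vowel (running total: 1)
  'p' at position 5: consonant
  'b' at position 6: consonant
  'a' at position 7: vowel (running total: 2)
  'b' at position 8: consonant
Total vowels: 2

2


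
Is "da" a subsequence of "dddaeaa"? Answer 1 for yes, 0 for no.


Check if "da" is a subsequence of "dddaeaa"
Greedy scan:
  Position 0 ('d'): matches sub[0] = 'd'
  Position 1 ('d'): no match needed
  Position 2 ('d'): no match needed
  Position 3 ('a'): matches sub[1] = 'a'
  Position 4 ('e'): no match needed
  Position 5 ('a'): no match needed
  Position 6 ('a'): no match needed
All 2 characters matched => is a subsequence

1


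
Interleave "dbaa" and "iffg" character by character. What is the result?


Interleaving "dbaa" and "iffg":
  Position 0: 'd' from first, 'i' from second => "di"
  Position 1: 'b' from first, 'f' from second => "bf"
  Position 2: 'a' from first, 'f' from second => "af"
  Position 3: 'a' from first, 'g' from second => "ag"
Result: dibfafag

dibfafag


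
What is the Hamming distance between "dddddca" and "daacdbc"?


Comparing "dddddca" and "daacdbc" position by position:
  Position 0: 'd' vs 'd' => same
  Position 1: 'd' vs 'a' => differ
  Position 2: 'd' vs 'a' => differ
  Position 3: 'd' vs 'c' => differ
  Position 4: 'd' vs 'd' => same
  Position 5: 'c' vs 'b' => differ
  Position 6: 'a' vs 'c' => differ
Total differences (Hamming distance): 5

5


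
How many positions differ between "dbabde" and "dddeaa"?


Comparing "dbabde" and "dddeaa" position by position:
  Position 0: 'd' vs 'd' => same
  Position 1: 'b' vs 'd' => DIFFER
  Position 2: 'a' vs 'd' => DIFFER
  Position 3: 'b' vs 'e' => DIFFER
  Position 4: 'd' vs 'a' => DIFFER
  Position 5: 'e' vs 'a' => DIFFER
Positions that differ: 5

5


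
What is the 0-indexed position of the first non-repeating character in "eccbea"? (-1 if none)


Input: eccbea
Character frequencies:
  'a': 1
  'b': 1
  'c': 2
  'e': 2
Scanning left to right for freq == 1:
  Position 0 ('e'): freq=2, skip
  Position 1 ('c'): freq=2, skip
  Position 2 ('c'): freq=2, skip
  Position 3 ('b'): unique! => answer = 3

3


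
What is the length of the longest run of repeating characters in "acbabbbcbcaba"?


Input: "acbabbbcbcaba"
Scanning for longest run:
  Position 1 ('c'): new char, reset run to 1
  Position 2 ('b'): new char, reset run to 1
  Position 3 ('a'): new char, reset run to 1
  Position 4 ('b'): new char, reset run to 1
  Position 5 ('b'): continues run of 'b', length=2
  Position 6 ('b'): continues run of 'b', length=3
  Position 7 ('c'): new char, reset run to 1
  Position 8 ('b'): new char, reset run to 1
  Position 9 ('c'): new char, reset run to 1
  Position 10 ('a'): new char, reset run to 1
  Position 11 ('b'): new char, reset run to 1
  Position 12 ('a'): new char, reset run to 1
Longest run: 'b' with length 3

3


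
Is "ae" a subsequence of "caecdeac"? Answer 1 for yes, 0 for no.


Check if "ae" is a subsequence of "caecdeac"
Greedy scan:
  Position 0 ('c'): no match needed
  Position 1 ('a'): matches sub[0] = 'a'
  Position 2 ('e'): matches sub[1] = 'e'
  Position 3 ('c'): no match needed
  Position 4 ('d'): no match needed
  Position 5 ('e'): no match needed
  Position 6 ('a'): no match needed
  Position 7 ('c'): no match needed
All 2 characters matched => is a subsequence

1


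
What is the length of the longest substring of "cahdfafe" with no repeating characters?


Input: "cahdfafe"
Sliding window (track last position of each char):
  Position 0 ('c'): window [0,0] length 1 -- new best
  Position 1 ('a'): window [0,1] length 2 -- new best
  Position 2 ('h'): window [0,2] length 3 -- new best
  Position 3 ('d'): window [0,3] length 4 -- new best
  Position 4 ('f'): window [0,4] length 5 -- new best
  Position 5 ('a'): repeat (last at 1), move window start to 2
  Position 5 ('a'): window [2,5] length 4
  Position 6 ('f'): repeat (last at 4), move window start to 5
  Position 6 ('f'): window [5,6] length 2
  Position 7 ('e'): window [5,7] length 3
Longest substring with no repeats: "cahdf" with length 5

5


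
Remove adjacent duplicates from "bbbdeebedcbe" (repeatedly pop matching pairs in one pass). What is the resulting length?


Input: bbbdeebedcbe
Stack-based adjacent duplicate removal:
  Read 'b': push. Stack: b
  Read 'b': matches stack top 'b' => pop. Stack: (empty)
  Read 'b': push. Stack: b
  Read 'd': push. Stack: bd
  Read 'e': push. Stack: bde
  Read 'e': matches stack top 'e' => pop. Stack: bd
  Read 'b': push. Stack: bdb
  Read 'e': push. Stack: bdbe
  Read 'd': push. Stack: bdbed
  Read 'c': push. Stack: bdbedc
  Read 'b': push. Stack: bdbedcb
  Read 'e': push. Stack: bdbedcbe
Final stack: "bdbedcbe" (length 8)

8


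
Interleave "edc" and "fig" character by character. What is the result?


Interleaving "edc" and "fig":
  Position 0: 'e' from first, 'f' from second => "ef"
  Position 1: 'd' from first, 'i' from second => "di"
  Position 2: 'c' from first, 'g' from second => "cg"
Result: efdicg

efdicg


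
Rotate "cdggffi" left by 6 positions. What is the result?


Input: "cdggffi", rotate left by 6
First 6 characters: "cdggff"
Remaining characters: "i"
Concatenate remaining + first: "i" + "cdggff" = "icdggff"

icdggff


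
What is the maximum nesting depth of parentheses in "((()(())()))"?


Input: "((()(())()))"
Tracking depth:
  Position 0 '(': depth becomes 1
  Position 1 '(': depth becomes 2
  Position 2 '(': depth becomes 3
  Position 3 ')': depth becomes 2
  Position 4 '(': depth becomes 3
  Position 5 '(': depth becomes 4
  Position 6 ')': depth becomes 3
  Position 7 ')': depth becomes 2
  Position 8 '(': depth becomes 3
  Position 9 ')': depth becomes 2
  Position 10 ')': depth becomes 1
  Position 11 ')': depth becomes 0
Maximum depth reached: 4

4


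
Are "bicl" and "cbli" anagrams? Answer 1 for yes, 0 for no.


Strings: "bicl", "cbli"
Sorted first:  bcil
Sorted second: bcil
Sorted forms match => anagrams

1


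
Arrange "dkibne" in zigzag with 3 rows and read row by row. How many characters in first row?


Zigzag "dkibne" into 3 rows:
Placing characters:
  'd' => row 0
  'k' => row 1
  'i' => row 2
  'b' => row 1
  'n' => row 0
  'e' => row 1
Rows:
  Row 0: "dn"
  Row 1: "kbe"
  Row 2: "i"
First row length: 2

2


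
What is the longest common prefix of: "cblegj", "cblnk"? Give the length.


Words: cblegj, cblnk
  Position 0: all 'c' => match
  Position 1: all 'b' => match
  Position 2: all 'l' => match
  Position 3: ('e', 'n') => mismatch, stop
LCP = "cbl" (length 3)

3


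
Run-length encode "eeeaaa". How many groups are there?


Input: eeeaaa
Scanning for consecutive runs:
  Group 1: 'e' x 3 (positions 0-2)
  Group 2: 'a' x 3 (positions 3-5)
Total groups: 2

2


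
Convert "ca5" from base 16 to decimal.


Input: "ca5" in base 16
Positional expansion:
  Digit 'c' (value 12) x 16^2 = 3072
  Digit 'a' (value 10) x 16^1 = 160
  Digit '5' (value 5) x 16^0 = 5
Sum = 3237

3237


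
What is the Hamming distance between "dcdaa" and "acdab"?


Comparing "dcdaa" and "acdab" position by position:
  Position 0: 'd' vs 'a' => differ
  Position 1: 'c' vs 'c' => same
  Position 2: 'd' vs 'd' => same
  Position 3: 'a' vs 'a' => same
  Position 4: 'a' vs 'b' => differ
Total differences (Hamming distance): 2

2


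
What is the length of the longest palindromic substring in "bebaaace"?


Input: "bebaaace"
Checking substrings for palindromes:
  [0:3] "beb" (len 3) => palindrome
  [3:6] "aaa" (len 3) => palindrome
  [3:5] "aa" (len 2) => palindrome
  [4:6] "aa" (len 2) => palindrome
Longest palindromic substring: "beb" with length 3

3


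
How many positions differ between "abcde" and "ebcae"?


Comparing "abcde" and "ebcae" position by position:
  Position 0: 'a' vs 'e' => DIFFER
  Position 1: 'b' vs 'b' => same
  Position 2: 'c' vs 'c' => same
  Position 3: 'd' vs 'a' => DIFFER
  Position 4: 'e' vs 'e' => same
Positions that differ: 2

2


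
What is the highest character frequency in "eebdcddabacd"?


Input: eebdcddabacd
Character counts:
  'a': 2
  'b': 2
  'c': 2
  'd': 4
  'e': 2
Maximum frequency: 4

4


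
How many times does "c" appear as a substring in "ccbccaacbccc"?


Searching for "c" in "ccbccaacbccc"
Scanning each position:
  Position 0: "c" => MATCH
  Position 1: "c" => MATCH
  Position 2: "b" => no
  Position 3: "c" => MATCH
  Position 4: "c" => MATCH
  Position 5: "a" => no
  Position 6: "a" => no
  Position 7: "c" => MATCH
  Position 8: "b" => no
  Position 9: "c" => MATCH
  Position 10: "c" => MATCH
  Position 11: "c" => MATCH
Total occurrences: 8

8


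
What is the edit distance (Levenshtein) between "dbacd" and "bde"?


Computing edit distance: "dbacd" -> "bde"
DP table:
           b    d    e
      0    1    2    3
  d   1    1    1    2
  b   2    1    2    2
  a   3    2    2    3
  c   4    3    3    3
  d   5    4    3    4
Edit distance = dp[5][3] = 4

4


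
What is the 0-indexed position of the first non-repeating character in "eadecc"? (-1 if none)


Input: eadecc
Character frequencies:
  'a': 1
  'c': 2
  'd': 1
  'e': 2
Scanning left to right for freq == 1:
  Position 0 ('e'): freq=2, skip
  Position 1 ('a'): unique! => answer = 1

1


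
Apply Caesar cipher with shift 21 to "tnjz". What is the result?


Caesar cipher: shift "tnjz" by 21
  't' (pos 19) + 21 = pos 14 = 'o'
  'n' (pos 13) + 21 = pos 8 = 'i'
  'j' (pos 9) + 21 = pos 4 = 'e'
  'z' (pos 25) + 21 = pos 20 = 'u'
Result: oieu

oieu


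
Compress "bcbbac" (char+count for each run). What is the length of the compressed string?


Input: bcbbac
Runs:
  'b' x 1 => "b1"
  'c' x 1 => "c1"
  'b' x 2 => "b2"
  'a' x 1 => "a1"
  'c' x 1 => "c1"
Compressed: "b1c1b2a1c1"
Compressed length: 10

10


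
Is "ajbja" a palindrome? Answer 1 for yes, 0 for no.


Input: ajbja
Reversed: ajbja
  Compare pos 0 ('a') with pos 4 ('a'): match
  Compare pos 1 ('j') with pos 3 ('j'): match
Result: palindrome

1


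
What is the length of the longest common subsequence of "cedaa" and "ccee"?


LCS of "cedaa" and "ccee"
DP table:
           c    c    e    e
      0    0    0    0    0
  c   0    1    1    1    1
  e   0    1    1    2    2
  d   0    1    1    2    2
  a   0    1    1    2    2
  a   0    1    1    2    2
LCS length = dp[5][4] = 2

2


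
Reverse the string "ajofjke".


Input: ajofjke
Reading characters right to left:
  Position 6: 'e'
  Position 5: 'k'
  Position 4: 'j'
  Position 3: 'f'
  Position 2: 'o'
  Position 1: 'j'
  Position 0: 'a'
Reversed: ekjfoja

ekjfoja


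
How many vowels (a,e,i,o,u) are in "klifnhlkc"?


Input: klifnhlkc
Checking each character:
  'k' at position 0: consonant
  'l' at position 1: consonant
  'i' at position 2: vowel (running total: 1)
  'f' at position 3: consonant
  'n' at position 4: consonant
  'h' at position 5: consonant
  'l' at position 6: consonant
  'k' at position 7: consonant
  'c' at position 8: consonant
Total vowels: 1

1


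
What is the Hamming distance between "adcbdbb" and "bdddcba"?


Comparing "adcbdbb" and "bdddcba" position by position:
  Position 0: 'a' vs 'b' => differ
  Position 1: 'd' vs 'd' => same
  Position 2: 'c' vs 'd' => differ
  Position 3: 'b' vs 'd' => differ
  Position 4: 'd' vs 'c' => differ
  Position 5: 'b' vs 'b' => same
  Position 6: 'b' vs 'a' => differ
Total differences (Hamming distance): 5

5


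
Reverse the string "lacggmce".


Input: lacggmce
Reading characters right to left:
  Position 7: 'e'
  Position 6: 'c'
  Position 5: 'm'
  Position 4: 'g'
  Position 3: 'g'
  Position 2: 'c'
  Position 1: 'a'
  Position 0: 'l'
Reversed: ecmggcal

ecmggcal


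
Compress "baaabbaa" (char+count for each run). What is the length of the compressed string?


Input: baaabbaa
Runs:
  'b' x 1 => "b1"
  'a' x 3 => "a3"
  'b' x 2 => "b2"
  'a' x 2 => "a2"
Compressed: "b1a3b2a2"
Compressed length: 8

8


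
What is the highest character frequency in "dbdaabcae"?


Input: dbdaabcae
Character counts:
  'a': 3
  'b': 2
  'c': 1
  'd': 2
  'e': 1
Maximum frequency: 3

3


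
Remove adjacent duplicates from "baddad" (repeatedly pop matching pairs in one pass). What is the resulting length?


Input: baddad
Stack-based adjacent duplicate removal:
  Read 'b': push. Stack: b
  Read 'a': push. Stack: ba
  Read 'd': push. Stack: bad
  Read 'd': matches stack top 'd' => pop. Stack: ba
  Read 'a': matches stack top 'a' => pop. Stack: b
  Read 'd': push. Stack: bd
Final stack: "bd" (length 2)

2


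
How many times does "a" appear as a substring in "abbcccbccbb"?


Searching for "a" in "abbcccbccbb"
Scanning each position:
  Position 0: "a" => MATCH
  Position 1: "b" => no
  Position 2: "b" => no
  Position 3: "c" => no
  Position 4: "c" => no
  Position 5: "c" => no
  Position 6: "b" => no
  Position 7: "c" => no
  Position 8: "c" => no
  Position 9: "b" => no
  Position 10: "b" => no
Total occurrences: 1

1


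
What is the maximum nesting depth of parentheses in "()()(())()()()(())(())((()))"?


Input: "()()(())()()()(())(())((()))"
Tracking depth:
  Position 0 '(': depth becomes 1
  Position 1 ')': depth becomes 0
  Position 2 '(': depth becomes 1
  Position 3 ')': depth becomes 0
  Position 4 '(': depth becomes 1
  Position 5 '(': depth becomes 2
  Position 6 ')': depth becomes 1
  Position 7 ')': depth becomes 0
  Position 8 '(': depth becomes 1
  Position 9 ')': depth becomes 0
  Position 10 '(': depth becomes 1
  Position 11 ')': depth becomes 0
  Position 12 '(': depth becomes 1
  Position 13 ')': depth becomes 0
  Position 14 '(': depth becomes 1
  Position 15 '(': depth becomes 2
  Position 16 ')': depth becomes 1
  Position 17 ')': depth becomes 0
  Position 18 '(': depth becomes 1
  Position 19 '(': depth becomes 2
  Position 20 ')': depth becomes 1
  Position 21 ')': depth becomes 0
  Position 22 '(': depth becomes 1
  Position 23 '(': depth becomes 2
  Position 24 '(': depth becomes 3
  Position 25 ')': depth becomes 2
  Position 26 ')': depth becomes 1
  Position 27 ')': depth becomes 0
Maximum depth reached: 3

3
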